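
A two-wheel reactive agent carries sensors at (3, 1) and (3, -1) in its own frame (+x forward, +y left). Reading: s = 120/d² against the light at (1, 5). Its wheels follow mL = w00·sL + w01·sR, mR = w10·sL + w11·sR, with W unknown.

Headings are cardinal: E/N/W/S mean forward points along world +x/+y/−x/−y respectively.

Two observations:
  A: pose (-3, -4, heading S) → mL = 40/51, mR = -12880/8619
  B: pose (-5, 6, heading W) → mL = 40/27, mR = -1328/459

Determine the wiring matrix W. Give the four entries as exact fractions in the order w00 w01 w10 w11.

obs A: pose=(-3,-4,S) → sL=40/51, sR=120/169, mL=40/51, mR=-12880/8619
obs B: pose=(-5,6,W) → sL=40/27, sR=24/17, mL=40/27, mR=-1328/459
sensor matrix S = [[40/51, 120/169], [40/27, 24/17]]; det S = 24320/439569
solve [mL_A; mL_B] = S·[w00; w01] and [mR_A; mR_B] = S·[w10; w11]:
  w00 = 1, w01 = 0, w10 = -1, w11 = -1

1 0 -1 -1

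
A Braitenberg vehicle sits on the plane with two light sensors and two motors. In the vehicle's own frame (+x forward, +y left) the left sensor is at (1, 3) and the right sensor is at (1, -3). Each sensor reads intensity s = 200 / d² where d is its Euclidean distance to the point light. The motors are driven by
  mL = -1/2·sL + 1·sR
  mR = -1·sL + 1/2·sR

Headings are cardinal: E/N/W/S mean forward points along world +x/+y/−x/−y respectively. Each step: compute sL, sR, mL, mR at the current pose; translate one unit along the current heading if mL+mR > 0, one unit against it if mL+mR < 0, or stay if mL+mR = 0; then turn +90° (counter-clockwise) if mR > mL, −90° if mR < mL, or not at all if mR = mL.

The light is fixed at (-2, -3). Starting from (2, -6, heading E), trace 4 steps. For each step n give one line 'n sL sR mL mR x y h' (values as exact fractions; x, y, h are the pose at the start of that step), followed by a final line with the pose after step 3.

0 8 200/61 -44/61 -388/61 2 -6 E
1 50/13 25/2 275/26 125/52 1 -6 S
2 200/53 40 2020/53 860/53 1 -7 W
3 20 100/17 -70/17 -290/17 0 -7 N
final 0 -8 E

n=0: pose=(2,-6,E); sL=8, sR=200/61; mL=-44/61, mR=-388/61; mL+mR=-432/61 → advance -1; mR−mL=-344/61 → turn -1·90°
n=1: pose=(1,-6,S); sL=50/13, sR=25/2; mL=275/26, mR=125/52; mL+mR=675/52 → advance +1; mR−mL=-425/52 → turn -1·90°
n=2: pose=(1,-7,W); sL=200/53, sR=40; mL=2020/53, mR=860/53; mL+mR=2880/53 → advance +1; mR−mL=-1160/53 → turn -1·90°
n=3: pose=(0,-7,N); sL=20, sR=100/17; mL=-70/17, mR=-290/17; mL+mR=-360/17 → advance -1; mR−mL=-220/17 → turn -1·90°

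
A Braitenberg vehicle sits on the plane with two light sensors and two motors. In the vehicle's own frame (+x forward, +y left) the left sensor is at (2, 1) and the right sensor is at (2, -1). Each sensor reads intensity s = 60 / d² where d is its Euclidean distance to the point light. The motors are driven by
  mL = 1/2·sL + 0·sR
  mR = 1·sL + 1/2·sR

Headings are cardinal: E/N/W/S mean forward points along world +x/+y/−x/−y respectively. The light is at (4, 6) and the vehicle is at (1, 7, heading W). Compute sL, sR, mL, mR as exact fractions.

left sensor world pos  = (-1, 6); dL² = 25
right sensor world pos = (-1, 8); dR² = 29
sL = 60/25 = 12/5
sR = 60/29 = 60/29
mL = 1/2·sL + 0·sR = 6/5
mR = 1·sL + 1/2·sR = 498/145

12/5 60/29 6/5 498/145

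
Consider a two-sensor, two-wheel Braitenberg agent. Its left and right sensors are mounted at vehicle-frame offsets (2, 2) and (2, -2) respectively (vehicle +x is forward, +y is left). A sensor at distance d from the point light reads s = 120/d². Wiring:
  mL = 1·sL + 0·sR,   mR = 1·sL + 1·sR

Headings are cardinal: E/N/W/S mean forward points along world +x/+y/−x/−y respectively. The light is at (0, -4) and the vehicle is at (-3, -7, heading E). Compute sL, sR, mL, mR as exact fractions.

left sensor world pos  = (-1, -5); dL² = 2
right sensor world pos = (-1, -9); dR² = 26
sL = 120/2 = 60
sR = 120/26 = 60/13
mL = 1·sL + 0·sR = 60
mR = 1·sL + 1·sR = 840/13

60 60/13 60 840/13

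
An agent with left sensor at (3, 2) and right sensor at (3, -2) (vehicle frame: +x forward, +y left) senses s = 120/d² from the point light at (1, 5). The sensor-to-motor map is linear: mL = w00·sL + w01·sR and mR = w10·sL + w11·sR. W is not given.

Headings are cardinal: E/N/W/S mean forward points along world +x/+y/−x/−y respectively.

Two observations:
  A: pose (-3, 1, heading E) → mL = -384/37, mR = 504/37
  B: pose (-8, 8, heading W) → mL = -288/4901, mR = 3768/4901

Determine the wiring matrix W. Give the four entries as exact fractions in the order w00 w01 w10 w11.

-1/2 1/2 1/2 1/2

obs A: pose=(-3,1,E) → sL=24, sR=120/37, mL=-384/37, mR=504/37
obs B: pose=(-8,8,W) → sL=24/29, sR=120/169, mL=-288/4901, mR=3768/4901
sensor matrix S = [[24, 120/37], [24/29, 120/169]]; det S = 2603520/181337
solve [mL_A; mL_B] = S·[w00; w01] and [mR_A; mR_B] = S·[w10; w11]:
  w00 = -1/2, w01 = 1/2, w10 = 1/2, w11 = 1/2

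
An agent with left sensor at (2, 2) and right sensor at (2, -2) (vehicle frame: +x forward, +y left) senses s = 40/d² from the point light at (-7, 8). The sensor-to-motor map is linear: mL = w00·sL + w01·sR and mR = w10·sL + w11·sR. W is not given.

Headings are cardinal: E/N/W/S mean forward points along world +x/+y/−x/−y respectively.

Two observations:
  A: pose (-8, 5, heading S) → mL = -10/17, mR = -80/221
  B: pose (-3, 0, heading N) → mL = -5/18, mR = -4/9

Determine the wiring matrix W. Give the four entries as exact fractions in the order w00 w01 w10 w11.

obs A: pose=(-8,5,S) → sL=20/13, sR=20/17, mL=-10/17, mR=-80/221
obs B: pose=(-3,0,N) → sL=1, sR=5/9, mL=-5/18, mR=-4/9
sensor matrix S = [[20/13, 20/17], [1, 5/9]]; det S = -640/1989
solve [mL_A; mL_B] = S·[w00; w01] and [mR_A; mR_B] = S·[w10; w11]:
  w00 = 0, w01 = -1/2, w10 = -1, w11 = 1

0 -1/2 -1 1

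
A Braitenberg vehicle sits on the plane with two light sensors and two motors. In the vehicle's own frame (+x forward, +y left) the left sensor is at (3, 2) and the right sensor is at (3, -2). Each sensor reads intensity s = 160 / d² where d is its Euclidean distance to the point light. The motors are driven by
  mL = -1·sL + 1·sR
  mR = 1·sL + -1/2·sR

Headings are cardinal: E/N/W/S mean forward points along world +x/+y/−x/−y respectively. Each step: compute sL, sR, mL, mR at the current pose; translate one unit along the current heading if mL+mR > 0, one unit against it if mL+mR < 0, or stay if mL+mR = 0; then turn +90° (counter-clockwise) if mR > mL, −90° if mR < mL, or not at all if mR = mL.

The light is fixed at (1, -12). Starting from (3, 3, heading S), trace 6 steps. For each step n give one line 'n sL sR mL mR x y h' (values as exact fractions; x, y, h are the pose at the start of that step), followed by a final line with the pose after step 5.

0 1 10/9 1/9 4/9 3 3 S
1 160/281 160/169 17920/47489 4560/47489 3 2 E
2 80/73 80/61 960/4453 1960/4453 4 2 S
3 160/261 160/157 16640/40977 4240/40977 4 1 E
4 20/17 20/13 80/221 90/221 5 1 S
5 32/49 160/149 3072/7301 848/7301 5 0 E
final 6 0 S

n=0: pose=(3,3,S); sL=1, sR=10/9; mL=1/9, mR=4/9; mL+mR=5/9 → advance +1; mR−mL=1/3 → turn +1·90°
n=1: pose=(3,2,E); sL=160/281, sR=160/169; mL=17920/47489, mR=4560/47489; mL+mR=80/169 → advance +1; mR−mL=-13360/47489 → turn -1·90°
n=2: pose=(4,2,S); sL=80/73, sR=80/61; mL=960/4453, mR=1960/4453; mL+mR=40/61 → advance +1; mR−mL=1000/4453 → turn +1·90°
n=3: pose=(4,1,E); sL=160/261, sR=160/157; mL=16640/40977, mR=4240/40977; mL+mR=80/157 → advance +1; mR−mL=-12400/40977 → turn -1·90°
n=4: pose=(5,1,S); sL=20/17, sR=20/13; mL=80/221, mR=90/221; mL+mR=10/13 → advance +1; mR−mL=10/221 → turn +1·90°
n=5: pose=(5,0,E); sL=32/49, sR=160/149; mL=3072/7301, mR=848/7301; mL+mR=80/149 → advance +1; mR−mL=-2224/7301 → turn -1·90°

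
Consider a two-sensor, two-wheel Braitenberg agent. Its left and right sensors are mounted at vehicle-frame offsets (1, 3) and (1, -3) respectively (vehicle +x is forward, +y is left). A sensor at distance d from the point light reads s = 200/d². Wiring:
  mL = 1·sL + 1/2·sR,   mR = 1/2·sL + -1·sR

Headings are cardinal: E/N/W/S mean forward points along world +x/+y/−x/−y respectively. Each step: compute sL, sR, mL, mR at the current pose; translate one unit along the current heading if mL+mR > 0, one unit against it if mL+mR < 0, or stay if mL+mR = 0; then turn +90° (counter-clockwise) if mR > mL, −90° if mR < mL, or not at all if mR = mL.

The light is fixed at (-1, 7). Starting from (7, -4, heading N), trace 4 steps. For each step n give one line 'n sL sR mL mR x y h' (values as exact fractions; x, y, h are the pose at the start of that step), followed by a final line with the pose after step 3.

0 8/5 200/221 2268/1105 -116/1105 7 -4 N
1 20/13 4/5 126/65 -2/65 7 -3 E
2 40/53 200/157 11580/8321 -7460/8321 8 -3 S
3 10/13 25/16 645/416 -245/208 8 -4 W
final 7 -4 N

n=0: pose=(7,-4,N); sL=8/5, sR=200/221; mL=2268/1105, mR=-116/1105; mL+mR=2152/1105 → advance +1; mR−mL=-2384/1105 → turn -1·90°
n=1: pose=(7,-3,E); sL=20/13, sR=4/5; mL=126/65, mR=-2/65; mL+mR=124/65 → advance +1; mR−mL=-128/65 → turn -1·90°
n=2: pose=(8,-3,S); sL=40/53, sR=200/157; mL=11580/8321, mR=-7460/8321; mL+mR=4120/8321 → advance +1; mR−mL=-19040/8321 → turn -1·90°
n=3: pose=(8,-4,W); sL=10/13, sR=25/16; mL=645/416, mR=-245/208; mL+mR=155/416 → advance +1; mR−mL=-1135/416 → turn -1·90°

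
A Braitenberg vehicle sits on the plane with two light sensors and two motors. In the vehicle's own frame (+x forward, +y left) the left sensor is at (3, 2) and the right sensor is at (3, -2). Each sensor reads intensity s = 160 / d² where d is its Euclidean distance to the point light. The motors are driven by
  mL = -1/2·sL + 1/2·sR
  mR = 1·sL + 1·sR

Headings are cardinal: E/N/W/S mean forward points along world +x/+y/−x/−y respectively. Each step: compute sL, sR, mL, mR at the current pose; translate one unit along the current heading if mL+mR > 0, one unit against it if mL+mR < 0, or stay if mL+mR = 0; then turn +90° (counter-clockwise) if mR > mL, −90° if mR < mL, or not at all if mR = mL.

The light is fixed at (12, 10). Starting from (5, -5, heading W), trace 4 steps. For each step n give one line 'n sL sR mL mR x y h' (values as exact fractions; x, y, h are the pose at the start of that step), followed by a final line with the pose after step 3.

n=0: pose=(5,-5,W); sL=160/389, sR=160/269; mL=9600/104641, mR=105280/104641; mL+mR=114880/104641 → advance +1; mR−mL=95680/104641 → turn +1·90°
n=1: pose=(4,-5,S); sL=4/9, sR=20/53; mL=-16/477, mR=392/477; mL+mR=376/477 → advance +1; mR−mL=136/159 → turn +1·90°
n=2: pose=(4,-6,E); sL=160/221, sR=160/349; mL=-10240/77129, mR=91200/77129; mL+mR=80960/77129 → advance +1; mR−mL=101440/77129 → turn +1·90°
n=3: pose=(5,-6,N); sL=16/25, sR=80/97; mL=224/2425, mR=3552/2425; mL+mR=3776/2425 → advance +1; mR−mL=3328/2425 → turn +1·90°

0 160/389 160/269 9600/104641 105280/104641 5 -5 W
1 4/9 20/53 -16/477 392/477 4 -5 S
2 160/221 160/349 -10240/77129 91200/77129 4 -6 E
3 16/25 80/97 224/2425 3552/2425 5 -6 N
final 5 -5 W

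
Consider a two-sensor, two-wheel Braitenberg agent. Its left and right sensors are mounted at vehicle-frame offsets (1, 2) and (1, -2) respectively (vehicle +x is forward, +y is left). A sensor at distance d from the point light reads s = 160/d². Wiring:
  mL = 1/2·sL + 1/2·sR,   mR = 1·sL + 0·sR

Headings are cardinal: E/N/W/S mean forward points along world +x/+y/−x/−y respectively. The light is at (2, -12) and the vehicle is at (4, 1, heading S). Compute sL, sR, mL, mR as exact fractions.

1 10/9 19/18 1

left sensor world pos  = (6, 0); dL² = 160
right sensor world pos = (2, 0); dR² = 144
sL = 160/160 = 1
sR = 160/144 = 10/9
mL = 1/2·sL + 1/2·sR = 19/18
mR = 1·sL + 0·sR = 1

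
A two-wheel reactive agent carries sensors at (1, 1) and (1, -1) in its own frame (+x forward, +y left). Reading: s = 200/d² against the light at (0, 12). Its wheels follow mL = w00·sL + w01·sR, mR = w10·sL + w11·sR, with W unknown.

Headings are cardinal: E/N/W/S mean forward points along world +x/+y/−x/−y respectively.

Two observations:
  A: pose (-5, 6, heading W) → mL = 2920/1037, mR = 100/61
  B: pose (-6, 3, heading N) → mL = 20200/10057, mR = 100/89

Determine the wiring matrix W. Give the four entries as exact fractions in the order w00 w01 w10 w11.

1/2 1/2 0 1/2

obs A: pose=(-5,6,W) → sL=40/17, sR=200/61, mL=2920/1037, mR=100/61
obs B: pose=(-6,3,N) → sL=200/113, sR=200/89, mL=20200/10057, mR=100/89
sensor matrix S = [[40/17, 200/61], [200/113, 200/89]]; det S = -5376000/10429109
solve [mL_A; mL_B] = S·[w00; w01] and [mR_A; mR_B] = S·[w10; w11]:
  w00 = 1/2, w01 = 1/2, w10 = 0, w11 = 1/2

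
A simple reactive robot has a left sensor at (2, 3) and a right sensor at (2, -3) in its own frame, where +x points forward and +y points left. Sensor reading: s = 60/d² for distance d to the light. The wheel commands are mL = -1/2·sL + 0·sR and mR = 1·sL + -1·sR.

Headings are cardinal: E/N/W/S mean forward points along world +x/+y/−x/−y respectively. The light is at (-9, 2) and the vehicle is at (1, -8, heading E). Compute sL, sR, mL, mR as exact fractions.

left sensor world pos  = (3, -5); dL² = 193
right sensor world pos = (3, -11); dR² = 313
sL = 60/193 = 60/193
sR = 60/313 = 60/313
mL = -1/2·sL + 0·sR = -30/193
mR = 1·sL + -1·sR = 7200/60409

60/193 60/313 -30/193 7200/60409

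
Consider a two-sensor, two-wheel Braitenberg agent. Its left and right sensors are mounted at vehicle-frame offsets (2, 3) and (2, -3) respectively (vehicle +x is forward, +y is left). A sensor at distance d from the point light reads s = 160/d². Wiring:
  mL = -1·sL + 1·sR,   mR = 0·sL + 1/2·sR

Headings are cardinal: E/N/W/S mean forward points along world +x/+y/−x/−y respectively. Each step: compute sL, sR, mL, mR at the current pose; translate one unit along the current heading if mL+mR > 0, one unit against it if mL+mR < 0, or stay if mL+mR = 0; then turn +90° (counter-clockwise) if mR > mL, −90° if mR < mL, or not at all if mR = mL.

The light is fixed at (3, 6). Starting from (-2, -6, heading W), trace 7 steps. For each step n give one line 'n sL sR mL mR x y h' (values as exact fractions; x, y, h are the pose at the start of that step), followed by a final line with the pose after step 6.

0 80/137 16/13 1152/1781 8/13 -2 -6 W
1 160/181 160/109 11520/19729 80/109 -3 -6 N
2 8/13 5/4 33/52 5/8 -3 -5 W
3 160/181 160/97 13440/17557 80/97 -4 -5 N
4 16/25 16/13 192/325 8/13 -4 -4 W
5 160/169 32/53 -3072/8957 16/53 -5 -4 S
6 20/9 8/9 -4/3 4/9 -5 -3 E
final -6 -3 N

n=0: pose=(-2,-6,W); sL=80/137, sR=16/13; mL=1152/1781, mR=8/13; mL+mR=2248/1781 → advance +1; mR−mL=-56/1781 → turn -1·90°
n=1: pose=(-3,-6,N); sL=160/181, sR=160/109; mL=11520/19729, mR=80/109; mL+mR=26000/19729 → advance +1; mR−mL=2960/19729 → turn +1·90°
n=2: pose=(-3,-5,W); sL=8/13, sR=5/4; mL=33/52, mR=5/8; mL+mR=131/104 → advance +1; mR−mL=-1/104 → turn -1·90°
n=3: pose=(-4,-5,N); sL=160/181, sR=160/97; mL=13440/17557, mR=80/97; mL+mR=27920/17557 → advance +1; mR−mL=1040/17557 → turn +1·90°
n=4: pose=(-4,-4,W); sL=16/25, sR=16/13; mL=192/325, mR=8/13; mL+mR=392/325 → advance +1; mR−mL=8/325 → turn +1·90°
n=5: pose=(-5,-4,S); sL=160/169, sR=32/53; mL=-3072/8957, mR=16/53; mL+mR=-368/8957 → advance -1; mR−mL=5776/8957 → turn +1·90°
n=6: pose=(-5,-3,E); sL=20/9, sR=8/9; mL=-4/3, mR=4/9; mL+mR=-8/9 → advance -1; mR−mL=16/9 → turn +1·90°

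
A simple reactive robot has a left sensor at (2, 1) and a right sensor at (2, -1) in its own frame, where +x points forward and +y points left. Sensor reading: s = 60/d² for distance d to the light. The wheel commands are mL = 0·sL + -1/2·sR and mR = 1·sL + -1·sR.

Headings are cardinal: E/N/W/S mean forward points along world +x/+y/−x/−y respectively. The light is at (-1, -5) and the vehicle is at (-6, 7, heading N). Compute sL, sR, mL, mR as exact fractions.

left sensor world pos  = (-7, 9); dL² = 232
right sensor world pos = (-5, 9); dR² = 212
sL = 60/232 = 15/58
sR = 60/212 = 15/53
mL = 0·sL + -1/2·sR = -15/106
mR = 1·sL + -1·sR = -75/3074

15/58 15/53 -15/106 -75/3074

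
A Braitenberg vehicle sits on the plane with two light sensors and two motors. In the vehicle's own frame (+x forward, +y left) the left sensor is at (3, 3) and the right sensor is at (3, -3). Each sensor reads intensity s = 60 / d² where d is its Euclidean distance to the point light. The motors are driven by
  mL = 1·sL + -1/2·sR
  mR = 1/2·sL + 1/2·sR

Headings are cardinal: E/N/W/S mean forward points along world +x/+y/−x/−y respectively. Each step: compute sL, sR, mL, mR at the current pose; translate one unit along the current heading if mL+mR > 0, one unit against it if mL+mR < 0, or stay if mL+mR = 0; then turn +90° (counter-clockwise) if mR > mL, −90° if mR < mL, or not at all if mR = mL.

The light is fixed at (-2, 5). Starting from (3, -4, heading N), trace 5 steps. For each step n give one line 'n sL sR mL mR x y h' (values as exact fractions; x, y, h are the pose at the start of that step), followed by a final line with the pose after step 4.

n=0: pose=(3,-4,N); sL=3/2, sR=3/5; mL=6/5, mR=21/20; mL+mR=9/4 → advance +1; mR−mL=-3/20 → turn -1·90°
n=1: pose=(3,-3,E); sL=60/89, sR=12/37; mL=1686/3293, mR=1644/3293; mL+mR=90/89 → advance +1; mR−mL=-42/3293 → turn -1·90°
n=2: pose=(4,-3,S); sL=30/101, sR=6/13; mL=87/1313, mR=498/1313; mL+mR=45/101 → advance +1; mR−mL=411/1313 → turn +1·90°
n=3: pose=(4,-4,E); sL=20/39, sR=4/15; mL=74/195, mR=76/195; mL+mR=10/13 → advance +1; mR−mL=2/195 → turn +1·90°
n=4: pose=(5,-4,N); sL=15/13, sR=15/34; mL=825/884, mR=705/884; mL+mR=45/26 → advance +1; mR−mL=-30/221 → turn -1·90°

0 3/2 3/5 6/5 21/20 3 -4 N
1 60/89 12/37 1686/3293 1644/3293 3 -3 E
2 30/101 6/13 87/1313 498/1313 4 -3 S
3 20/39 4/15 74/195 76/195 4 -4 E
4 15/13 15/34 825/884 705/884 5 -4 N
final 5 -3 E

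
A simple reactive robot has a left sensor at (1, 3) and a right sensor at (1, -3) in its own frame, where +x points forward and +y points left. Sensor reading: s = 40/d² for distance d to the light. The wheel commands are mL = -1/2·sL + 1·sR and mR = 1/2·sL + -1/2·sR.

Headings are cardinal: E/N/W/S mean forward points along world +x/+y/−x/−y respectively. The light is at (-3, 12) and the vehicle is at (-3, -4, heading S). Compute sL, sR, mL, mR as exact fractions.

20/149 20/149 10/149 0

left sensor world pos  = (0, -5); dL² = 298
right sensor world pos = (-6, -5); dR² = 298
sL = 40/298 = 20/149
sR = 40/298 = 20/149
mL = -1/2·sL + 1·sR = 10/149
mR = 1/2·sL + -1/2·sR = 0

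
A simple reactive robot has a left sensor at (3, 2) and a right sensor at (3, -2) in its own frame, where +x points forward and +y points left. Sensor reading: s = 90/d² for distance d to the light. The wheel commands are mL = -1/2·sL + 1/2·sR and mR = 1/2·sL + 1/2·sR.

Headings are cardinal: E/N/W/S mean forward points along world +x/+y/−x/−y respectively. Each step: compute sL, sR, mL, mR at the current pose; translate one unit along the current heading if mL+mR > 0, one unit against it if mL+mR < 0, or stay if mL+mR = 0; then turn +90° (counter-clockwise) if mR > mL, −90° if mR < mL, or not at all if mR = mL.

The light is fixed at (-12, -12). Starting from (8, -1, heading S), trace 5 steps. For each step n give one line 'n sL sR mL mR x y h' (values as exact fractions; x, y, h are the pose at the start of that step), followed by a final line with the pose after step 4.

0 45/274 45/194 450/13289 5265/26578 8 -1 S
1 90/673 90/593 3600/399089 56970/399089 8 -2 E
2 9/53 45/349 -378/18497 2763/18497 9 -2 N
3 2/9 90/493 -88/4437 898/4437 9 -1 W
4 45/274 45/194 450/13289 5265/26578 8 -1 S
final 8 -2 E

n=0: pose=(8,-1,S); sL=45/274, sR=45/194; mL=450/13289, mR=5265/26578; mL+mR=45/194 → advance +1; mR−mL=45/274 → turn +1·90°
n=1: pose=(8,-2,E); sL=90/673, sR=90/593; mL=3600/399089, mR=56970/399089; mL+mR=90/593 → advance +1; mR−mL=90/673 → turn +1·90°
n=2: pose=(9,-2,N); sL=9/53, sR=45/349; mL=-378/18497, mR=2763/18497; mL+mR=45/349 → advance +1; mR−mL=9/53 → turn +1·90°
n=3: pose=(9,-1,W); sL=2/9, sR=90/493; mL=-88/4437, mR=898/4437; mL+mR=90/493 → advance +1; mR−mL=2/9 → turn +1·90°
n=4: pose=(8,-1,S); sL=45/274, sR=45/194; mL=450/13289, mR=5265/26578; mL+mR=45/194 → advance +1; mR−mL=45/274 → turn +1·90°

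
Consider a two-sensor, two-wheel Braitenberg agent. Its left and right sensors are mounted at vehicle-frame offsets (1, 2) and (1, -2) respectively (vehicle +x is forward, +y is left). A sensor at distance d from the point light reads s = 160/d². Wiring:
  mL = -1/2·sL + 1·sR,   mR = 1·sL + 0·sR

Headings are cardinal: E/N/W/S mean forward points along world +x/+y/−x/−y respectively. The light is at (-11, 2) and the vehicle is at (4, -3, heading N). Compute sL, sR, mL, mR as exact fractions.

32/37 32/61 208/2257 32/37

left sensor world pos  = (2, -2); dL² = 185
right sensor world pos = (6, -2); dR² = 305
sL = 160/185 = 32/37
sR = 160/305 = 32/61
mL = -1/2·sL + 1·sR = 208/2257
mR = 1·sL + 0·sR = 32/37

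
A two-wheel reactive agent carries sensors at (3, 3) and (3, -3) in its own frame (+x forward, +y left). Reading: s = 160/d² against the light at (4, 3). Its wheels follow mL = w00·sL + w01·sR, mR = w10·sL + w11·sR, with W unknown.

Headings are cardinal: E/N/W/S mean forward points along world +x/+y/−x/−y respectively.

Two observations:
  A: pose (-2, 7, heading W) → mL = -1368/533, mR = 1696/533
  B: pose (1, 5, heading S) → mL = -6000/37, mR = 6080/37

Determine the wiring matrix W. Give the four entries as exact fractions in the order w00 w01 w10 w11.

obs A: pose=(-2,7,W) → sL=80/41, sR=16/13, mL=-1368/533, mR=1696/533
obs B: pose=(1,5,S) → sL=160, sR=160/37, mL=-6000/37, mR=6080/37
sensor matrix S = [[80/41, 16/13], [160, 160/37]]; det S = -3717120/19721
solve [mL_A; mL_B] = S·[w00; w01] and [mR_A; mR_B] = S·[w10; w11]:
  w00 = -1, w01 = -1/2, w10 = 1, w11 = 1

-1 -1/2 1 1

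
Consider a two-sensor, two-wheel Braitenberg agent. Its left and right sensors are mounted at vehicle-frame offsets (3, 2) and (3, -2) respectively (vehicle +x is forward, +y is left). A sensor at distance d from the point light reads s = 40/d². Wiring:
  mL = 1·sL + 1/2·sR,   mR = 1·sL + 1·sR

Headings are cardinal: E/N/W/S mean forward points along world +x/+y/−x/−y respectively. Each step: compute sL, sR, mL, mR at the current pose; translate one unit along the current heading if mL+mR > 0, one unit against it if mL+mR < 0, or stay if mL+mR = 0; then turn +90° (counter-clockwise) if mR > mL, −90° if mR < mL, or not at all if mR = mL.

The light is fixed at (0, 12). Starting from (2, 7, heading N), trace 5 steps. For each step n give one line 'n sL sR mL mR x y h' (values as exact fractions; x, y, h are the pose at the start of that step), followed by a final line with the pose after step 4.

n=0: pose=(2,7,N); sL=10, sR=2; mL=11, mR=12; mL+mR=23 → advance +1; mR−mL=1 → turn +1·90°
n=1: pose=(2,8,W); sL=40/37, sR=8; mL=188/37, mR=336/37; mL+mR=524/37 → advance +1; mR−mL=4 → turn +1·90°
n=2: pose=(1,8,S); sL=20/29, sR=4/5; mL=158/145, mR=216/145; mL+mR=374/145 → advance +1; mR−mL=2/5 → turn +1·90°
n=3: pose=(1,7,E); sL=8/5, sR=8/13; mL=124/65, mR=144/65; mL+mR=268/65 → advance +1; mR−mL=4/13 → turn +1·90°
n=4: pose=(2,7,N); sL=10, sR=2; mL=11, mR=12; mL+mR=23 → advance +1; mR−mL=1 → turn +1·90°

0 10 2 11 12 2 7 N
1 40/37 8 188/37 336/37 2 8 W
2 20/29 4/5 158/145 216/145 1 8 S
3 8/5 8/13 124/65 144/65 1 7 E
4 10 2 11 12 2 7 N
final 2 8 W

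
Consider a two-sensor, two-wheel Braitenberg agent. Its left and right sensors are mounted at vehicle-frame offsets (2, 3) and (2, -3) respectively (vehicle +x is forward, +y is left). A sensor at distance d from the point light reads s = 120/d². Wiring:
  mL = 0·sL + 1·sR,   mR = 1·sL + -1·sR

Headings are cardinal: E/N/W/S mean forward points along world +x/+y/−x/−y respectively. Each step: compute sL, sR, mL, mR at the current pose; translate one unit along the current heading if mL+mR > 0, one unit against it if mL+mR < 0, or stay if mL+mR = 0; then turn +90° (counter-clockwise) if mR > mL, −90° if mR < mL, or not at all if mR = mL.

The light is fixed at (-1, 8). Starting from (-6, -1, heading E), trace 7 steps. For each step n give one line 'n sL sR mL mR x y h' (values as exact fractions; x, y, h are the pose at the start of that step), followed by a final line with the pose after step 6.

n=0: pose=(-6,-1,E); sL=8/3, sR=40/51; mL=40/51, mR=32/17; mL+mR=8/3 → advance +1; mR−mL=56/51 → turn +1·90°
n=1: pose=(-5,-1,N); sL=60/49, sR=12/5; mL=12/5, mR=-288/245; mL+mR=60/49 → advance +1; mR−mL=-876/245 → turn -1·90°
n=2: pose=(-5,0,E); sL=120/29, sR=24/25; mL=24/25, mR=2304/725; mL+mR=120/29 → advance +1; mR−mL=1608/725 → turn +1·90°
n=3: pose=(-4,0,N); sL=5/3, sR=10/3; mL=10/3, mR=-5/3; mL+mR=5/3 → advance +1; mR−mL=-5 → turn -1·90°
n=4: pose=(-4,1,E); sL=120/17, sR=120/101; mL=120/101, mR=10080/1717; mL+mR=120/17 → advance +1; mR−mL=8040/1717 → turn +1·90°
n=5: pose=(-3,1,N); sL=12/5, sR=60/13; mL=60/13, mR=-144/65; mL+mR=12/5 → advance +1; mR−mL=-444/65 → turn -1·90°
n=6: pose=(-3,2,E); sL=40/3, sR=40/27; mL=40/27, mR=320/27; mL+mR=40/3 → advance +1; mR−mL=280/27 → turn +1·90°

0 8/3 40/51 40/51 32/17 -6 -1 E
1 60/49 12/5 12/5 -288/245 -5 -1 N
2 120/29 24/25 24/25 2304/725 -5 0 E
3 5/3 10/3 10/3 -5/3 -4 0 N
4 120/17 120/101 120/101 10080/1717 -4 1 E
5 12/5 60/13 60/13 -144/65 -3 1 N
6 40/3 40/27 40/27 320/27 -3 2 E
final -2 2 N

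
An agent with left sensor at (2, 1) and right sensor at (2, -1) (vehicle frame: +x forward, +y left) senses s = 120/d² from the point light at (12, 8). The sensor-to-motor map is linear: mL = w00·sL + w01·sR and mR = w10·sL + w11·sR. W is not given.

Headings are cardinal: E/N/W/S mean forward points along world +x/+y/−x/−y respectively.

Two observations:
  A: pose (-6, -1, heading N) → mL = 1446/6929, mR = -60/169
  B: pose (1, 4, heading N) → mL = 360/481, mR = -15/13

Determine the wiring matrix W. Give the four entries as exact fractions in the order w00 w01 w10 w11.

-1/2 1 0 -1

obs A: pose=(-6,-1,N) → sL=12/41, sR=60/169, mL=1446/6929, mR=-60/169
obs B: pose=(1,4,N) → sL=30/37, sR=15/13, mL=360/481, mR=-15/13
sensor matrix S = [[12/41, 60/169], [30/37, 15/13]]; det S = 12780/256373
solve [mL_A; mL_B] = S·[w00; w01] and [mR_A; mR_B] = S·[w10; w11]:
  w00 = -1/2, w01 = 1, w10 = 0, w11 = -1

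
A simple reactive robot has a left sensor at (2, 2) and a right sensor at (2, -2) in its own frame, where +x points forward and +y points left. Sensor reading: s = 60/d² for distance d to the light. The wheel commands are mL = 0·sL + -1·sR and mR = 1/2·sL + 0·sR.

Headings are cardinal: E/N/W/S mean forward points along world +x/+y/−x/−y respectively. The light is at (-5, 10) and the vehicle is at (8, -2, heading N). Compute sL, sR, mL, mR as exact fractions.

left sensor world pos  = (6, 0); dL² = 221
right sensor world pos = (10, 0); dR² = 325
sL = 60/221 = 60/221
sR = 60/325 = 12/65
mL = 0·sL + -1·sR = -12/65
mR = 1/2·sL + 0·sR = 30/221

60/221 12/65 -12/65 30/221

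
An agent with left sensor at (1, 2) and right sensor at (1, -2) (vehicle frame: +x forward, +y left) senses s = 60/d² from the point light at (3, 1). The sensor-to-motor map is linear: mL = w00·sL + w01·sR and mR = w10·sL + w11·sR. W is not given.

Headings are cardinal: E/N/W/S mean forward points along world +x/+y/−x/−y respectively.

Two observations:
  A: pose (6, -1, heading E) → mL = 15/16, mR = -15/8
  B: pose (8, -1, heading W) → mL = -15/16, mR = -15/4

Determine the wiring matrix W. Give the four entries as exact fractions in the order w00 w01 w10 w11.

1/2 -1/2 0 -1

obs A: pose=(6,-1,E) → sL=15/4, sR=15/8, mL=15/16, mR=-15/8
obs B: pose=(8,-1,W) → sL=15/8, sR=15/4, mL=-15/16, mR=-15/4
sensor matrix S = [[15/4, 15/8], [15/8, 15/4]]; det S = 675/64
solve [mL_A; mL_B] = S·[w00; w01] and [mR_A; mR_B] = S·[w10; w11]:
  w00 = 1/2, w01 = -1/2, w10 = 0, w11 = -1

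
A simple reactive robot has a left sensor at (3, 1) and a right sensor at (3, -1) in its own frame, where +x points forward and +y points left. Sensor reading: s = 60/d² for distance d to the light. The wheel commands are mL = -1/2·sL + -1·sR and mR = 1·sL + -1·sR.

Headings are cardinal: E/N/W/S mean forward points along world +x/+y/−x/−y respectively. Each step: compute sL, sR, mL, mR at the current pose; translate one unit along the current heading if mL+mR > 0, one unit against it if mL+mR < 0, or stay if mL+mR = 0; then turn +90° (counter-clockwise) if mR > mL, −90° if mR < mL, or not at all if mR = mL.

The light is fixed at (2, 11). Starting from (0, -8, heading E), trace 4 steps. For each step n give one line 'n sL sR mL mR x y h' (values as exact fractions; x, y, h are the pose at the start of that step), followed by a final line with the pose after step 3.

n=0: pose=(0,-8,E); sL=12/65, sR=60/401; mL=-6306/26065, mR=912/26065; mL+mR=-5394/26065 → advance -1; mR−mL=18/65 → turn +1·90°
n=1: pose=(-1,-8,N); sL=15/68, sR=3/13; mL=-603/1768, mR=-9/884; mL+mR=-621/1768 → advance -1; mR−mL=45/136 → turn +1·90°
n=2: pose=(-1,-9,W); sL=20/159, sR=60/397; mL=-13510/63123, mR=-1600/63123; mL+mR=-15110/63123 → advance -1; mR−mL=10/53 → turn +1·90°
n=3: pose=(0,-9,S); sL=6/53, sR=30/269; mL=-2397/14257, mR=24/14257; mL+mR=-2373/14257 → advance -1; mR−mL=9/53 → turn +1·90°

0 12/65 60/401 -6306/26065 912/26065 0 -8 E
1 15/68 3/13 -603/1768 -9/884 -1 -8 N
2 20/159 60/397 -13510/63123 -1600/63123 -1 -9 W
3 6/53 30/269 -2397/14257 24/14257 0 -9 S
final 0 -8 E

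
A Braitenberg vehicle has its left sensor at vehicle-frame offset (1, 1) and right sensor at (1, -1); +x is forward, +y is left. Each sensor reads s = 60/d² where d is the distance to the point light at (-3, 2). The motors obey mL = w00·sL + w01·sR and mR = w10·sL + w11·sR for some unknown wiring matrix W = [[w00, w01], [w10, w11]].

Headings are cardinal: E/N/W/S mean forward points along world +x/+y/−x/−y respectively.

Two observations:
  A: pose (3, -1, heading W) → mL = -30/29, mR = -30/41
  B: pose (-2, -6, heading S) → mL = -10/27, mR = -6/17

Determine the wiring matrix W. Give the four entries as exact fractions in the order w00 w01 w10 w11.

obs A: pose=(3,-1,W) → sL=60/41, sR=60/29, mL=-30/29, mR=-30/41
obs B: pose=(-2,-6,S) → sL=12/17, sR=20/27, mL=-10/27, mR=-6/17
sensor matrix S = [[60/41, 60/29], [12/17, 20/27]]; det S = -68480/181917
solve [mL_A; mL_B] = S·[w00; w01] and [mR_A; mR_B] = S·[w10; w11]:
  w00 = 0, w01 = -1/2, w10 = -1/2, w11 = 0

0 -1/2 -1/2 0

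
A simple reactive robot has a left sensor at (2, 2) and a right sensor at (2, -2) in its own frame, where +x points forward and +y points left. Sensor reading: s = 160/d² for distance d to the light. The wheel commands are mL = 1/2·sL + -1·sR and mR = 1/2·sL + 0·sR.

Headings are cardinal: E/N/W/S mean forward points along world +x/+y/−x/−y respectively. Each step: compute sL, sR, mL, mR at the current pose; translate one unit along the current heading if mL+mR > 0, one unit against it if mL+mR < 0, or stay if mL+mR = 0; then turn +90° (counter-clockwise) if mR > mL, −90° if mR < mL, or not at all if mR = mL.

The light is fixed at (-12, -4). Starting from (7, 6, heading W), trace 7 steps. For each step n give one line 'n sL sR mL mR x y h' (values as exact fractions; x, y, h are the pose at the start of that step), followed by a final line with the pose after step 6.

n=0: pose=(7,6,W); sL=160/353, sR=160/433; mL=-21840/152849, mR=80/353; mL+mR=12800/152849 → advance +1; mR−mL=160/433 → turn +1·90°
n=1: pose=(6,6,S); sL=10/29, sR=1/2; mL=-19/58, mR=5/29; mL+mR=-9/58 → advance -1; mR−mL=1/2 → turn +1·90°
n=2: pose=(6,7,E); sL=160/569, sR=160/481; mL=-52560/273689, mR=80/569; mL+mR=-14080/273689 → advance -1; mR−mL=160/481 → turn +1·90°
n=3: pose=(5,7,N); sL=80/197, sR=16/53; mL=-1032/10441, mR=40/197; mL+mR=1088/10441 → advance +1; mR−mL=16/53 → turn +1·90°
n=4: pose=(5,8,W); sL=32/65, sR=160/421; mL=-3664/27365, mR=16/65; mL+mR=3072/27365 → advance +1; mR−mL=160/421 → turn +1·90°
n=5: pose=(4,8,S); sL=20/53, sR=20/37; mL=-690/1961, mR=10/53; mL+mR=-320/1961 → advance -1; mR−mL=20/37 → turn +1·90°
n=6: pose=(4,9,E); sL=160/549, sR=32/89; mL=-10448/48861, mR=80/549; mL+mR=-3328/48861 → advance -1; mR−mL=32/89 → turn +1·90°

0 160/353 160/433 -21840/152849 80/353 7 6 W
1 10/29 1/2 -19/58 5/29 6 6 S
2 160/569 160/481 -52560/273689 80/569 6 7 E
3 80/197 16/53 -1032/10441 40/197 5 7 N
4 32/65 160/421 -3664/27365 16/65 5 8 W
5 20/53 20/37 -690/1961 10/53 4 8 S
6 160/549 32/89 -10448/48861 80/549 4 9 E
final 3 9 N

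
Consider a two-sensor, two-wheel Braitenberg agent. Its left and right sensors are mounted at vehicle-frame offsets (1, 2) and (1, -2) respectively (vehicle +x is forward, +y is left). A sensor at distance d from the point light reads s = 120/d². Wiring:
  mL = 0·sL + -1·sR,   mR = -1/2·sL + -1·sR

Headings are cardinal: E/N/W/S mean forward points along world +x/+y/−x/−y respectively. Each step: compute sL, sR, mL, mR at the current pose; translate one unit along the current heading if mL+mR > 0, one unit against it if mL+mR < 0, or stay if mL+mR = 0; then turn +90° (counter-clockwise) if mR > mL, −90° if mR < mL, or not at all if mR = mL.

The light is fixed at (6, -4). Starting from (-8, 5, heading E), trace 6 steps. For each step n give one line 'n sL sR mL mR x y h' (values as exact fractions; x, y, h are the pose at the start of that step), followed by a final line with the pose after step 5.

n=0: pose=(-8,5,E); sL=12/29, sR=60/109; mL=-60/109, mR=-2394/3161; mL+mR=-4134/3161 → advance -1; mR−mL=-6/29 → turn -1·90°
n=1: pose=(-9,5,S); sL=120/233, sR=120/353; mL=-120/353, mR=-49140/82249; mL+mR=-77100/82249 → advance -1; mR−mL=-60/233 → turn -1·90°
n=2: pose=(-9,6,W); sL=3/8, sR=3/10; mL=-3/10, mR=-39/80; mL+mR=-63/80 → advance -1; mR−mL=-3/16 → turn -1·90°
n=3: pose=(-8,6,N); sL=120/377, sR=24/53; mL=-24/53, mR=-12228/19981; mL+mR=-21276/19981 → advance -1; mR−mL=-60/377 → turn -1·90°
n=4: pose=(-8,5,E); sL=12/29, sR=60/109; mL=-60/109, mR=-2394/3161; mL+mR=-4134/3161 → advance -1; mR−mL=-6/29 → turn -1·90°
n=5: pose=(-9,5,S); sL=120/233, sR=120/353; mL=-120/353, mR=-49140/82249; mL+mR=-77100/82249 → advance -1; mR−mL=-60/233 → turn -1·90°

0 12/29 60/109 -60/109 -2394/3161 -8 5 E
1 120/233 120/353 -120/353 -49140/82249 -9 5 S
2 3/8 3/10 -3/10 -39/80 -9 6 W
3 120/377 24/53 -24/53 -12228/19981 -8 6 N
4 12/29 60/109 -60/109 -2394/3161 -8 5 E
5 120/233 120/353 -120/353 -49140/82249 -9 5 S
final -9 6 W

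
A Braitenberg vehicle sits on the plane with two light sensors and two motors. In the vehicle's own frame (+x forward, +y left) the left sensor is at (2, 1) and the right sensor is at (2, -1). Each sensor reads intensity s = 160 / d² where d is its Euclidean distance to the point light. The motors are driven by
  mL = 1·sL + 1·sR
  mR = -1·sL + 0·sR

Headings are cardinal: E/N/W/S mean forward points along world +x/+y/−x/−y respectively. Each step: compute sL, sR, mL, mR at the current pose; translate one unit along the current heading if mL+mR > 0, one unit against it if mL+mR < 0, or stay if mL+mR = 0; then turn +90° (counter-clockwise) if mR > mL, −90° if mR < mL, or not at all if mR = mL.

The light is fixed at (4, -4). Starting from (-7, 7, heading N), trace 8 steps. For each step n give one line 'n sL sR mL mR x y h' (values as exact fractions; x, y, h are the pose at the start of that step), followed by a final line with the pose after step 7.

n=0: pose=(-7,7,N); sL=160/313, sR=160/269; mL=93120/84197, mR=-160/313; mL+mR=160/269 → advance +1; mR−mL=-136160/84197 → turn -1·90°
n=1: pose=(-7,8,E); sL=16/25, sR=80/101; mL=3616/2525, mR=-16/25; mL+mR=80/101 → advance +1; mR−mL=-5232/2525 → turn -1·90°
n=2: pose=(-6,8,S); sL=160/181, sR=160/221; mL=64320/40001, mR=-160/181; mL+mR=160/221 → advance +1; mR−mL=-99680/40001 → turn -1·90°
n=3: pose=(-6,7,W); sL=40/61, sR=5/9; mL=665/549, mR=-40/61; mL+mR=5/9 → advance +1; mR−mL=-1025/549 → turn -1·90°
n=4: pose=(-7,7,N); sL=160/313, sR=160/269; mL=93120/84197, mR=-160/313; mL+mR=160/269 → advance +1; mR−mL=-136160/84197 → turn -1·90°
n=5: pose=(-7,8,E); sL=16/25, sR=80/101; mL=3616/2525, mR=-16/25; mL+mR=80/101 → advance +1; mR−mL=-5232/2525 → turn -1·90°
n=6: pose=(-6,8,S); sL=160/181, sR=160/221; mL=64320/40001, mR=-160/181; mL+mR=160/221 → advance +1; mR−mL=-99680/40001 → turn -1·90°
n=7: pose=(-6,7,W); sL=40/61, sR=5/9; mL=665/549, mR=-40/61; mL+mR=5/9 → advance +1; mR−mL=-1025/549 → turn -1·90°

0 160/313 160/269 93120/84197 -160/313 -7 7 N
1 16/25 80/101 3616/2525 -16/25 -7 8 E
2 160/181 160/221 64320/40001 -160/181 -6 8 S
3 40/61 5/9 665/549 -40/61 -6 7 W
4 160/313 160/269 93120/84197 -160/313 -7 7 N
5 16/25 80/101 3616/2525 -16/25 -7 8 E
6 160/181 160/221 64320/40001 -160/181 -6 8 S
7 40/61 5/9 665/549 -40/61 -6 7 W
final -7 7 N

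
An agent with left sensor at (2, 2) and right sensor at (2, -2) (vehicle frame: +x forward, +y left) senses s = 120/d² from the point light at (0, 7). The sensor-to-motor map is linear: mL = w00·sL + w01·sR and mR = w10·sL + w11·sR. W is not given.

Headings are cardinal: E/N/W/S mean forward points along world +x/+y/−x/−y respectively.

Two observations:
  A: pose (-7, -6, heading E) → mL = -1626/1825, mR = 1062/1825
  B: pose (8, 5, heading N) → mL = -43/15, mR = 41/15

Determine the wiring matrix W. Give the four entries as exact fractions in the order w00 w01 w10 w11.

-1/2 -1 1 -1/2

obs A: pose=(-7,-6,E) → sL=60/73, sR=12/25, mL=-1626/1825, mR=1062/1825
obs B: pose=(8,5,N) → sL=10/3, sR=6/5, mL=-43/15, mR=41/15
sensor matrix S = [[60/73, 12/25], [10/3, 6/5]]; det S = -224/365
solve [mL_A; mL_B] = S·[w00; w01] and [mR_A; mR_B] = S·[w10; w11]:
  w00 = -1/2, w01 = -1, w10 = 1, w11 = -1/2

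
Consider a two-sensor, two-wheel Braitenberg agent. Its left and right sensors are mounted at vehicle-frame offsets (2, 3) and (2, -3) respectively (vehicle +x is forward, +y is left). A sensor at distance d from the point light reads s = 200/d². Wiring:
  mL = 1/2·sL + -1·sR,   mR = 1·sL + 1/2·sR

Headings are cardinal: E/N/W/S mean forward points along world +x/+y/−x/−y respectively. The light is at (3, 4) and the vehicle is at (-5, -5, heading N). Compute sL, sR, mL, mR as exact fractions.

20/17 100/37 -1330/629 1590/629

left sensor world pos  = (-8, -3); dL² = 170
right sensor world pos = (-2, -3); dR² = 74
sL = 200/170 = 20/17
sR = 200/74 = 100/37
mL = 1/2·sL + -1·sR = -1330/629
mR = 1·sL + 1/2·sR = 1590/629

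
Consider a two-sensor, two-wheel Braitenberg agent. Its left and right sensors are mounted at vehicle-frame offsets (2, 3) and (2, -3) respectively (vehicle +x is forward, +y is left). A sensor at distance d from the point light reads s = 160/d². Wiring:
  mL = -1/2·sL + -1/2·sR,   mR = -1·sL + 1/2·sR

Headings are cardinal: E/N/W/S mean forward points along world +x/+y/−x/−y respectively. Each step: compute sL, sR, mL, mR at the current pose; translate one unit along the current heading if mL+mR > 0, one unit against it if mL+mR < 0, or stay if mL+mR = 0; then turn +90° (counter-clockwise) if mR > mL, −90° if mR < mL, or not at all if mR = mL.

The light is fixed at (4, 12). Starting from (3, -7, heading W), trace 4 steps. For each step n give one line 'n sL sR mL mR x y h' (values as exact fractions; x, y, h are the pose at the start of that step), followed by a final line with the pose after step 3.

n=0: pose=(3,-7,W); sL=160/493, sR=32/53; mL=-12128/26129, mR=-592/26129; mL+mR=-240/493 → advance -1; mR−mL=11536/26129 → turn +1·90°
n=1: pose=(4,-7,S); sL=16/45, sR=16/45; mL=-16/45, mR=-8/45; mL+mR=-8/15 → advance -1; mR−mL=8/45 → turn +1·90°
n=2: pose=(4,-6,E); sL=160/229, sR=32/89; mL=-10784/20381, mR=-10576/20381; mL+mR=-240/229 → advance -1; mR−mL=208/20381 → turn +1·90°
n=3: pose=(3,-6,N); sL=10/17, sR=8/13; mL=-133/221, mR=-62/221; mL+mR=-15/17 → advance -1; mR−mL=71/221 → turn +1·90°

0 160/493 32/53 -12128/26129 -592/26129 3 -7 W
1 16/45 16/45 -16/45 -8/45 4 -7 S
2 160/229 32/89 -10784/20381 -10576/20381 4 -6 E
3 10/17 8/13 -133/221 -62/221 3 -6 N
final 3 -7 W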